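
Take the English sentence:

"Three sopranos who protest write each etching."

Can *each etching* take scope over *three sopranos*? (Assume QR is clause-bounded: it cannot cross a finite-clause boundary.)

Although the sentence contains a relative clause (*who protest*), *each etching* is outside it, in the matrix VP.
Ordinary QR to a clause-peripheral position gives the wide-scope LF for the lower DP.

Yes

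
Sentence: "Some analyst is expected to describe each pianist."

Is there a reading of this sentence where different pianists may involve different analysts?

Yes

The described interpretation is the *each pianist* > *some analyst* scoping.
The matrix predicate is a raising verb, whose infinitival complement is not a scope island — *each pianist* can QR into the matrix clause.
Clause-internal QR can adjoin the lower DP above the subject, yielding the inverse reading.
So *each pianist* > *some analyst* is among the available readings.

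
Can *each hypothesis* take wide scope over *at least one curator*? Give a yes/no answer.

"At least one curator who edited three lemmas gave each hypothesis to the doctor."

*each hypothesis* is a matrix argument; only *at least one curator* is modified by the relative clause *who edited three lemmas*, so the RC island is irrelevant to the target quantifier.
With no island boundary between them, the object can take inverse scope over the subject via ordinary QR within the clause.

Yes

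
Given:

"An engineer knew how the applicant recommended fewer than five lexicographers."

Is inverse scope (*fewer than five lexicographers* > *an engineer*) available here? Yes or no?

*fewer than five lexicographers* sits inside the embedded question *how the applicant recommended fewer than five lexicographers*.
An indirect question is a wh-island; the filled [Spec,CP] blocks QR across the CP edge.
There is no licit LF on which *fewer than five lexicographers* c-commands *an engineer*.

No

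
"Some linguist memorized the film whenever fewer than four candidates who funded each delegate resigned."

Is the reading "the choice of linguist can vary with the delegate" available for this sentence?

No

The paraphrase describes the scope ordering *each delegate* > *some linguist*.
Structurally, *each delegate* is inside the relative clause *who funded each delegate*, which is itself inside the adjunct *whenever fewer than four candidates who funded each delegate resigned*.
The quantifier would have to escape first the RC and then the adjunct — two independent island violations.
So *each delegate* cannot raise high enough to outscope *some linguist*; only the surface ordering *some linguist* > *each delegate* is available.
(Only the surface reading survives: one fixed linguist with respect to all the relevant delegates.)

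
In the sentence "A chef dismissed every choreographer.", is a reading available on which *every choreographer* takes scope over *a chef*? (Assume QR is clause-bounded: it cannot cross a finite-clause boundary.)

Both DPs are arguments of the same predicate; there is no clause or island boundary between them.
No island intervenes, so both surface and inverse scope are derivable.
The sentence is scopally ambiguous between *a chef* > *every choreographer* and *every choreographer* > *a chef*.

Yes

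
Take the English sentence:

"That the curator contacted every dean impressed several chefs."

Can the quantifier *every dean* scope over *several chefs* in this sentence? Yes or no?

Structurally, *every dean* is inside the sentential subject *that the curator contacted every dean*.
Sentential subjects are islands: a quantifier inside the subject clause cannot raise over the matrix predicate.
So *every dean* cannot raise to a position above *several chefs*.

No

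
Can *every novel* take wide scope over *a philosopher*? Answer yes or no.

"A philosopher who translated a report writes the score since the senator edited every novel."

*every novel* is embedded in the adjunct clause *since the senator edited every novel*.
Since the clause is an adjunct (not a complement), the Adjunct Condition blocks QR across its edge.
*every novel* is confined to the island and cannot take scope over *a philosopher*.

No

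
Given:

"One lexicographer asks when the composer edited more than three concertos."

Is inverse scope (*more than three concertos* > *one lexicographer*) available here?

No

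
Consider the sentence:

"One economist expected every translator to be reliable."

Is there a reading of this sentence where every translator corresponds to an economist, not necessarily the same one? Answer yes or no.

This is the *every translator* > *one economist* reading.
The ECM infinitive is scope-transparent — *every translator* is free to raise above *one economist*.
No island intervenes, so both surface and inverse scope are derivable.
The sentence is scopally ambiguous between *one economist* > *every translator* and *every translator* > *one economist*.

Yes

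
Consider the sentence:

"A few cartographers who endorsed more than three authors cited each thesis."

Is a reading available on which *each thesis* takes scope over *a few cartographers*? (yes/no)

Yes

The RC *who endorsed more than three authors* is an island, but *each thesis* is not inside it — it is the matrix object, a clausemate of *a few cartographers*.
No island intervenes, so both surface and inverse scope are derivable.
The sentence is scopally ambiguous between *a few cartographers* > *each thesis* and *each thesis* > *a few cartographers*.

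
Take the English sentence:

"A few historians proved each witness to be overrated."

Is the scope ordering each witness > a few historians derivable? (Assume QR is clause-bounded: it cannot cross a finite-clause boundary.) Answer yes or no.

Yes

This is an ECM construction: *each witness* is the infinitival subject, Case-marked by the matrix verb, and the infinitive is transparent for QR.
Nothing blocks QR of the lower DP to a position above the higher one, so inverse scope is available.
Both orderings are possible: *a few historians* > *each witness* and *each witness* > *a few historians*.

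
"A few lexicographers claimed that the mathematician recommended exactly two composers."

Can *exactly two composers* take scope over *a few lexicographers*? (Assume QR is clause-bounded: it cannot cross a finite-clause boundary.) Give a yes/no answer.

No

The target quantifier *exactly two composers* is part of the finite complement clause *that the mathematician recommended exactly two composers*.
Under clause-bounded QR, a quantifier in an embedded finite clause cannot raise into the matrix clause.
There is no licit LF on which *exactly two composers* c-commands *a few lexicographers*.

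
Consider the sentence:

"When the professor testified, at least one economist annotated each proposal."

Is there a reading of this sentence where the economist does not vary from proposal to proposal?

The paraphrase describes the scope ordering *at least one economist* > *each proposal*.
Nothing needs to raise for *at least one economist* > *each proposal*, so no island constraint is at stake.

Yes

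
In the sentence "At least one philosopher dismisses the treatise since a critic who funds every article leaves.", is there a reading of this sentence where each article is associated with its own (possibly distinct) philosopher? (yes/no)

The described interpretation is the *every article* > *at least one philosopher* scoping.
*every article* occurs within the relative clause *who funds every article*, which is itself inside the adjunct *since a critic who funds every article leaves*.
Even if one barrier were somehow void, the other would still block QR.
There is no licit LF on which *every article* c-commands *at least one philosopher*.

No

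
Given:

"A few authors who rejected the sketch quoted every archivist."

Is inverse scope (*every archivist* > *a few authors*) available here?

Yes

The relative clause *who rejected the sketch* modifies *a few authors*, but *every archivist* is not inside that relative clause — it is an argument of the matrix verb.
Nothing blocks QR of the lower DP to a position above the higher one, so inverse scope is available.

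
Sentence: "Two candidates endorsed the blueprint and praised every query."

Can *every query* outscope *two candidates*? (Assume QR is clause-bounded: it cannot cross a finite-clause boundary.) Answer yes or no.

No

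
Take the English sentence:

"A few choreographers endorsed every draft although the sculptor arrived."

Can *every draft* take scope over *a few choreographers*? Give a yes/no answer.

Neither queried DP is inside the adjunct, so the adjunct-island constraint does not apply.
Since no island is crossed, the inverse ordering is licensed alongside surface scope.

Yes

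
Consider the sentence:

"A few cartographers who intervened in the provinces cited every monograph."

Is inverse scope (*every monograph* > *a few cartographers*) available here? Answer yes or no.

Yes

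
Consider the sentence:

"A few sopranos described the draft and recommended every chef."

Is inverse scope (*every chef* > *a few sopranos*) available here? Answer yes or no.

*every chef* occurs within one conjunct of the coordinate structure (*recommended every chef*).
A quantifier cannot raise out of one conjunct of a coordination across the whole coordinate structure — the CSC applies to QR.
The inverse ordering *every chef* > *a few sopranos* is therefore underivable.

No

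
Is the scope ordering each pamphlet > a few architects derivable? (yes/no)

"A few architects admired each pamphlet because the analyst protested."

Yes

The adjunct island is irrelevant here — *each pamphlet* and *a few architects* are both in the matrix clause.
Since no island is crossed, the inverse ordering is licensed alongside surface scope.
Both orderings are possible: *a few architects* > *each pamphlet* and *each pamphlet* > *a few architects*.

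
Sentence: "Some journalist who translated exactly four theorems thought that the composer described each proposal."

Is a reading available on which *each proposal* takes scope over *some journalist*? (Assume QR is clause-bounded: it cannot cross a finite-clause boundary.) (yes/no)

No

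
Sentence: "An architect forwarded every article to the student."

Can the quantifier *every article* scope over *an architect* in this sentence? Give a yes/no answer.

Yes

*an architect* and *every article* are co-arguments of the matrix verb, with nothing but a clause-internal boundary between them.
With no island boundary between them, the object can take inverse scope over the subject via ordinary QR within the clause.
So *every article* > *an architect* is among the available readings.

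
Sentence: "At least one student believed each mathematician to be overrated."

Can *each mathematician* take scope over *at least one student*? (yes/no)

Yes

*each mathematician* is the subject of an ECM infinitive — the infinitival complement of an ECM verb is not a scope island, so *each mathematician* can raise into the matrix clause.
Ordinary QR to a clause-peripheral position gives the wide-scope LF for the lower DP.
The sentence is scopally ambiguous between *at least one student* > *each mathematician* and *each mathematician* > *at least one student*.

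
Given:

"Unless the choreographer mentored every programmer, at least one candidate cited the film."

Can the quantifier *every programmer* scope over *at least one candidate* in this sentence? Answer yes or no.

*every programmer* sits inside the adjunct clause *unless the choreographer mentored every programmer*.
Scope out of an adjunct clause is unavailable: QR respects the adjunct-island constraint.
So the wide-scope reading for *every programmer* is blocked.

No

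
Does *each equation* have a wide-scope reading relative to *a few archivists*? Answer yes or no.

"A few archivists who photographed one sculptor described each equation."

The RC *who photographed one sculptor* is an island, but *each equation* is not inside it — it is the matrix object, a clausemate of *a few archivists*.
Nothing blocks QR of the lower DP to a position above the higher one, so inverse scope is available.
So *each equation* > *a few archivists* is among the available readings.

Yes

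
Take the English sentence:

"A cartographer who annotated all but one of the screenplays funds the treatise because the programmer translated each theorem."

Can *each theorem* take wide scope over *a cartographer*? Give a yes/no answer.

The target quantifier *each theorem* is part of the adjunct clause *because the programmer translated each theorem*.
Adverbial clauses are not L-marked, so they are barriers for QR — the quantifier cannot escape the adjunct.
Hence only narrow scope for *each theorem* (under *a cartographer*) survives.
(Only the surface reading survives: one fixed cartographer with respect to all the relevant theorems.)

No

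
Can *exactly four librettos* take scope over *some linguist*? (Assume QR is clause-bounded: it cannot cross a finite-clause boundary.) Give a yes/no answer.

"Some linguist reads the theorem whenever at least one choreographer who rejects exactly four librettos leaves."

*exactly four librettos* sits inside the relative clause *who rejects exactly four librettos*, which is itself inside the adjunct *whenever at least one choreographer who rejects exactly four librettos leaves*.
Both the relative clause and the enclosing adjunct are scope islands; QR cannot cross either.
*exactly four librettos* > *some linguist* would require crossing that boundary, which is illicit.

No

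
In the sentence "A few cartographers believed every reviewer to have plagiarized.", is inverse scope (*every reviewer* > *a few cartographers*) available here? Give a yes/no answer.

Yes

*every reviewer* is the subject of an ECM infinitive — the infinitival complement of an ECM verb is not a scope island, so *every reviewer* can raise into the matrix clause.
Nothing blocks QR of the lower DP to a position above the higher one, so inverse scope is available.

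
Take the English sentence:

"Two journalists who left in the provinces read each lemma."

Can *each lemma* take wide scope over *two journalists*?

The RC *who left in the provinces* is an island, but *each lemma* is not inside it — it is the matrix object, a clausemate of *two journalists*.
Ordinary QR to a clause-peripheral position gives the wide-scope LF for the lower DP.
The sentence is scopally ambiguous between *two journalists* > *each lemma* and *each lemma* > *two journalists*.

Yes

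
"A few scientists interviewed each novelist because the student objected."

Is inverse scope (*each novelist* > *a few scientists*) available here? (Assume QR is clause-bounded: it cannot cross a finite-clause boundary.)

Yes

The adjunct clause does not contain *each novelist*, which is the matrix object.
Clause-internal QR can adjoin the lower DP above the subject, yielding the inverse reading.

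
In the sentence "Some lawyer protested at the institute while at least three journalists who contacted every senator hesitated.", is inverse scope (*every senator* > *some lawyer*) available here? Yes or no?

No

*every senator* sits inside the relative clause *who contacted every senator*, which is itself inside the adjunct *while at least three journalists who contacted every senator hesitated*.
Two island boundaries intervene — the relative clause and the adjunct. Either alone would block QR.
So the wide-scope reading for *every senator* is blocked.
(Only the surface reading survives: one fixed lawyer with respect to all the relevant senators.)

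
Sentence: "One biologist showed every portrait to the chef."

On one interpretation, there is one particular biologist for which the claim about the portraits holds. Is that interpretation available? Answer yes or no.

The described interpretation is the *one biologist* > *every portrait* scoping.
That is the surface-scope ordering, which is always one of the available readings — island constraints only ever restrict inverse scope.

Yes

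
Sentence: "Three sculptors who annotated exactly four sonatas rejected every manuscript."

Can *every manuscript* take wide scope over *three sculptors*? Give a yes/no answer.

Although the sentence contains a relative clause (*who annotated exactly four sonatas*), *every manuscript* is outside it, in the matrix VP.
QR within a single clause is free, so the lower quantifier may take scope over the higher one.
The sentence is scopally ambiguous between *three sculptors* > *every manuscript* and *every manuscript* > *three sculptors*.

Yes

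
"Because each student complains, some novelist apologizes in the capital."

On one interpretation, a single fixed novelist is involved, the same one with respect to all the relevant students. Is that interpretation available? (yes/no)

The described interpretation is the *some novelist* > *each student* scoping.
*some novelist* is a matrix-clause argument and can take scope within the matrix clause over the constituent containing *each student*, so *some novelist* > *each student* needs no island-crossing movement and is available.

Yes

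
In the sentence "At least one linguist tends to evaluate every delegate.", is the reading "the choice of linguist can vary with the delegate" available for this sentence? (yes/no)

That reading corresponds to *every delegate* > *at least one linguist*.
Raising constructions are monoclausal for scope purposes; *every delegate* is not separated from *at least one linguist* by any island.
Nothing blocks QR of the lower DP to a position above the higher one, so inverse scope is available.

Yes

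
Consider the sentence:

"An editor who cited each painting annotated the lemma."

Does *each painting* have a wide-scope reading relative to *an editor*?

No

*each painting* sits inside the relative clause *who cited each painting*.
Relative clauses block scope extraction: QR cannot target a position outside the modified NP.
*each painting* is confined to the island and cannot take scope over *an editor*.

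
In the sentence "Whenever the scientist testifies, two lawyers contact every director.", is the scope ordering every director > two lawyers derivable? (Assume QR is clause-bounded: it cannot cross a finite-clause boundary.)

Yes

The adjunct island is irrelevant here — *every director* and *two lawyers* are both in the matrix clause.
Since no island is crossed, the inverse ordering is licensed alongside surface scope.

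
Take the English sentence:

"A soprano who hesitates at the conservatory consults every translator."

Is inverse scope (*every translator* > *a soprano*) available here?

Although the sentence contains a relative clause (*who hesitates at the conservatory*), *every translator* is outside it, in the matrix VP.
QR within a single clause is free, so the lower quantifier may take scope over the higher one.

Yes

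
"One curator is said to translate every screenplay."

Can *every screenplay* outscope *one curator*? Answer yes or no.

*every screenplay* is inside a raising infinitive, which is transparent to QR (no CP barrier), so it behaves as a matrix argument.
Ordinary QR to a clause-peripheral position gives the wide-scope LF for the lower DP.

Yes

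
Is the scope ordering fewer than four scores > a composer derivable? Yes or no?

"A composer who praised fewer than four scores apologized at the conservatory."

No

The DP *fewer than four scores* is contained in the relative clause *who praised fewer than four scores*.
Relative clauses are scope islands: a quantifier cannot QR out of a relative clause to take scope in the matrix clause.
So *fewer than four scores* cannot raise to a position above *a composer*.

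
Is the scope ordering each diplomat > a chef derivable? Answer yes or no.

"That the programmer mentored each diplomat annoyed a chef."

No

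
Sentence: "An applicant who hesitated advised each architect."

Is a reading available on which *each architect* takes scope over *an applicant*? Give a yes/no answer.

The RC *who hesitated* is an island, but *each architect* is not inside it — it is the matrix object, a clausemate of *an applicant*.
Clause-internal QR can adjoin the lower DP above the subject, yielding the inverse reading.

Yes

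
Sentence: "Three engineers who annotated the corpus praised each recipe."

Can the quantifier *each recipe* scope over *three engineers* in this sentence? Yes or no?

Yes

Although the sentence contains a relative clause (*who annotated the corpus*), *each recipe* is outside it, in the matrix VP.
Ordinary QR to a clause-peripheral position gives the wide-scope LF for the lower DP.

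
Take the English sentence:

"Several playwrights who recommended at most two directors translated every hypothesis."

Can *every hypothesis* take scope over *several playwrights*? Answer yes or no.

*every hypothesis* is a matrix argument; only *several playwrights* is modified by the relative clause *who recommended at most two directors*, so the RC island is irrelevant to the target quantifier.
With no island boundary between them, the object can take inverse scope over the subject via ordinary QR within the clause.

Yes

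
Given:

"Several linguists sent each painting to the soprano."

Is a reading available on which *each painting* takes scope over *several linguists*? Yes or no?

Yes

*several linguists* and *each painting* are co-arguments of the matrix verb, with nothing but a clause-internal boundary between them.
QR within a single clause is free, so the lower quantifier may take scope over the higher one.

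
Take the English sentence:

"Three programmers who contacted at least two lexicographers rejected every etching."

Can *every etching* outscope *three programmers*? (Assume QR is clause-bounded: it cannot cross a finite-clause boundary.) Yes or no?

Yes

The RC *who contacted at least two lexicographers* is an island, but *every etching* is not inside it — it is the matrix object, a clausemate of *three programmers*.
Ordinary QR to a clause-peripheral position gives the wide-scope LF for the lower DP.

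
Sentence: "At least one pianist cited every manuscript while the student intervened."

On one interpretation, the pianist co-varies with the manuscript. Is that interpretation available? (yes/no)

Yes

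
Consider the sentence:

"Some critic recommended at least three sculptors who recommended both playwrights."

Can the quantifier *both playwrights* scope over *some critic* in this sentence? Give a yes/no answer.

No

The DP *both playwrights* is contained in the relative clause *who recommended both playwrights* modifying *at least three sculptors*.
The relative clause forms an island for QR, so the quantifier is confined to the head noun's restrictor.
Hence only narrow scope for *both playwrights* (under *some critic*) survives.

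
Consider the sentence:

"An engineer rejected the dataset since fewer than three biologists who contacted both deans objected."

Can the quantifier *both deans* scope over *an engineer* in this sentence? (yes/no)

No

The target quantifier *both deans* is part of the relative clause *who contacted both deans*, which is itself inside the adjunct *since fewer than three biologists who contacted both deans objected*.
Even if one barrier were somehow void, the other would still block QR.
So the wide-scope reading for *both deans* is blocked.
(Only the surface reading survives: one fixed engineer with respect to all the relevant deans.)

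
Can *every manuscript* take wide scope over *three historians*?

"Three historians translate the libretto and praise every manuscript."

No

*every manuscript* occurs within one conjunct of the coordinate structure (*praise every manuscript*).
Asymmetric QR out of one conjunct violates the Coordinate Structure Constraint.
Hence only narrow scope for *every manuscript* (under *three historians*) survives.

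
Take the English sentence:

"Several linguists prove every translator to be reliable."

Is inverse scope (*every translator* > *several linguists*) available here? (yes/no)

Yes

*every translator* is an ECM subject; ECM complements are not islands, and the embedded quantifier may take matrix scope.
Ordinary QR to a clause-peripheral position gives the wide-scope LF for the lower DP.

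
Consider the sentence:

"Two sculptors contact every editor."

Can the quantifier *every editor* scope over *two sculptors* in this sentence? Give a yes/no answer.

Yes

*every editor* and *two sculptors* are in the same minimal clause.
QR within a single clause is free, so the lower quantifier may take scope over the higher one.
So *every editor* > *two sculptors* is among the available readings.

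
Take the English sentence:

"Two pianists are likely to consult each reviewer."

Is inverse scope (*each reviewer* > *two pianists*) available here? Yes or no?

Yes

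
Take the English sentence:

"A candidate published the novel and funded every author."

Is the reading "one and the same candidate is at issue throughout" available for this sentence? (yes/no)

Yes

The described interpretation is the *a candidate* > *every author* scoping.
That is the surface-scope ordering, which is always one of the available readings — island constraints only ever restrict inverse scope.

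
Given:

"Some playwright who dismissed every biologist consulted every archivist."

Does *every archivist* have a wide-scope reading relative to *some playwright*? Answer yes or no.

*every archivist* is a matrix argument; only *some playwright* is modified by the relative clause *who dismissed every biologist*, so the RC island is irrelevant to the target quantifier.
QR within a single clause is free, so the lower quantifier may take scope over the higher one.

Yes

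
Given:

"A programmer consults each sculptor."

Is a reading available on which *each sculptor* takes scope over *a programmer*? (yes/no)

Yes

*each sculptor* is the matrix object and *a programmer* the matrix subject; the two are clausemates.
With no island boundary between them, the object can take inverse scope over the subject via ordinary QR within the clause.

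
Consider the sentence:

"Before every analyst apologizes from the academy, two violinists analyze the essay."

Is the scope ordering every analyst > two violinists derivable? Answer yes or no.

The target quantifier *every analyst* is part of the adjunct clause *before every analyst apologizes from the academy*.
Scope out of an adjunct clause is unavailable: QR respects the adjunct-island constraint.
*every analyst* is confined to the island and cannot take scope over *two violinists*.

No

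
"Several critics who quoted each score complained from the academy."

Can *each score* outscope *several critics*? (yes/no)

No

*each score* is embedded in the relative clause *who quoted each score*.
The relative clause forms an island for QR, so the quantifier is confined to the head noun's restrictor.
Hence only narrow scope for *each score* (under *several critics*) survives.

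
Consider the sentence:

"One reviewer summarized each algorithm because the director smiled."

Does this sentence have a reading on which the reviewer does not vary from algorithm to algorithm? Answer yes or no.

Yes

That reading corresponds to *one reviewer* > *each algorithm*.
Surface scope (*one reviewer* > *each algorithm*) is always derivable; islands only block QR, not in-situ interpretation.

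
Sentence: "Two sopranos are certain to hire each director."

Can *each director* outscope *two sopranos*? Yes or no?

Raising constructions are monoclausal for scope purposes; *each director* is not separated from *two sopranos* by any island.
Ordinary QR to a clause-peripheral position gives the wide-scope LF for the lower DP.

Yes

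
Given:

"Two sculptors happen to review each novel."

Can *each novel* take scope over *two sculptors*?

Raising constructions are monoclausal for scope purposes; *each novel* is not separated from *two sculptors* by any island.
Ordinary QR to a clause-peripheral position gives the wide-scope LF for the lower DP.

Yes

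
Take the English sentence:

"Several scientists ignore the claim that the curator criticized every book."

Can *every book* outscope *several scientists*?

No

Structurally, *every book* is inside the complex NP *the claim that the curator criticized every book*.
Noun-complement clauses are scope islands (the Complex NP Constraint): a quantifier inside one cannot scope into the matrix.
*every book* is confined to the island and cannot take scope over *several scientists*.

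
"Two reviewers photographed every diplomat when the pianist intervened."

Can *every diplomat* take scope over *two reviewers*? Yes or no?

Yes

*every diplomat* is a matrix argument; the adjunct is an island but the target quantifier is outside it.
With no island boundary between them, the object can take inverse scope over the subject via ordinary QR within the clause.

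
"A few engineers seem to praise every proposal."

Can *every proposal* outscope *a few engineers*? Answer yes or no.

Raising constructions are monoclausal for scope purposes; *every proposal* is not separated from *a few engineers* by any island.
No island intervenes, so both surface and inverse scope are derivable.
The sentence is scopally ambiguous between *a few engineers* > *every proposal* and *every proposal* > *a few engineers*.

Yes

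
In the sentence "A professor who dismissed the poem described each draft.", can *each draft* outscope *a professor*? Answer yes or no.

Yes

The RC *who dismissed the poem* is an island, but *each draft* is not inside it — it is the matrix object, a clausemate of *a professor*.
Since no island is crossed, the inverse ordering is licensed alongside surface scope.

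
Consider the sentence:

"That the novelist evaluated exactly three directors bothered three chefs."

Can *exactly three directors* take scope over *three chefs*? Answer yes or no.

No

*exactly three directors* is embedded in the sentential subject *that the novelist evaluated exactly three directors*.
Subjects — clausal subjects included — are islands for extraction, and QR is no exception.
So the wide-scope reading for *exactly three directors* is blocked.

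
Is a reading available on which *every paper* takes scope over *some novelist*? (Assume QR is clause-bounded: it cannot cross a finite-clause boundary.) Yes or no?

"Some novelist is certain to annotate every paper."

*every paper* is the object of the infinitival complement of a raising predicate; raising infinitives are transparent for QR, so the two DPs are in effect clausemates.
Since no island is crossed, the inverse ordering is licensed alongside surface scope.
Both orderings are possible: *some novelist* > *every paper* and *every paper* > *some novelist*.

Yes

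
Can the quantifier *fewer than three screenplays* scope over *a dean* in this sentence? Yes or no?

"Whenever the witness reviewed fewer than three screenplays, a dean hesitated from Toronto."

The DP *fewer than three screenplays* is contained in the adjunct clause *whenever the witness reviewed fewer than three screenplays*.
Adjunct clauses are scope islands: a quantifier inside an adjunct cannot raise into the matrix clause.
*fewer than three screenplays* is confined to the island and cannot take scope over *a dean*.

No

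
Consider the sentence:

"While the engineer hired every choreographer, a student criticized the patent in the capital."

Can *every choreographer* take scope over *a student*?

The DP *every choreographer* is contained in the adjunct clause *while the engineer hired every choreographer*.
Adverbial clauses are not L-marked, so they are barriers for QR — the quantifier cannot escape the adjunct.
So *every choreographer* cannot raise to a position above *a student*.

No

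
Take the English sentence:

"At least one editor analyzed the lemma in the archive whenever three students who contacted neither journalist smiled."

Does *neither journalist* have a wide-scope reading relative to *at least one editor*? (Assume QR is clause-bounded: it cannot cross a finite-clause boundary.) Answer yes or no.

No

*neither journalist* occurs within the relative clause *who contacted neither journalist*, which is itself inside the adjunct *whenever three students who contacted neither journalist smiled*.
Both the relative clause and the enclosing adjunct are scope islands; QR cannot cross either.
*neither journalist* is confined to the island and cannot take scope over *at least one editor*.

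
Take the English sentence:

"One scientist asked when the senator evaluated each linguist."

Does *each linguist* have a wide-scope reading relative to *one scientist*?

No

*each linguist* occurs within the embedded question *when the senator evaluated each linguist*.
An indirect question is a wh-island; the filled [Spec,CP] blocks QR across the CP edge.
So *each linguist* cannot raise high enough to outscope *one scientist*; only the surface ordering *one scientist* > *each linguist* is available.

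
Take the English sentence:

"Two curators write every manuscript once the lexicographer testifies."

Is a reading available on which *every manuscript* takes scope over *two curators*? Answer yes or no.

Although there is an adjunct clause, *every manuscript* is in the main clause, not inside the adjunct.
With no island boundary between them, the object can take inverse scope over the subject via ordinary QR within the clause.
So *every manuscript* > *two curators* is among the available readings.

Yes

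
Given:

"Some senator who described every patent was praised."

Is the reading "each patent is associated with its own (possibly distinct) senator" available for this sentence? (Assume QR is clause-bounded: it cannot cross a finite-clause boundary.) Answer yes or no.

No

The paraphrase describes the scope ordering *every patent* > *some senator*.
*every patent* sits inside the relative clause *who described every patent*.
QR out of a relative clause is ruled out by the relative-clause island constraint.
So *every patent* cannot raise to a position above *some senator*.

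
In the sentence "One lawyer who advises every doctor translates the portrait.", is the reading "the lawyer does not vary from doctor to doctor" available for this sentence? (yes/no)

This is the *one lawyer* > *every doctor* reading.
Surface scope (*one lawyer* > *every doctor*) is always derivable; islands only block QR, not in-situ interpretation.

Yes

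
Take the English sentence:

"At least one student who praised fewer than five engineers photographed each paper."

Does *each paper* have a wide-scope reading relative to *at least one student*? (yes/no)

*each paper* is a matrix argument; only *at least one student* is modified by the relative clause *who praised fewer than five engineers*, so the RC island is irrelevant to the target quantifier.
Since no island is crossed, the inverse ordering is licensed alongside surface scope.

Yes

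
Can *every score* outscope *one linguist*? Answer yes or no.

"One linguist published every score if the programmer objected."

The adjunct clause does not contain *every score*, which is the matrix object.
Since no island is crossed, the inverse ordering is licensed alongside surface scope.

Yes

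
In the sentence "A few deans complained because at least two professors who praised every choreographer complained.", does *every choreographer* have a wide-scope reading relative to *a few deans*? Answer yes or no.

No

*every choreographer* sits inside the relative clause *who praised every choreographer*, which is itself inside the adjunct *because at least two professors who praised every choreographer complained*.
The quantifier would have to escape first the RC and then the adjunct — two independent island violations.
*every choreographer* is confined to the island and cannot take scope over *a few deans*.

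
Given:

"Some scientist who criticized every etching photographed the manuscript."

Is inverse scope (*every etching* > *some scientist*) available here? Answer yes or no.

The DP *every etching* is contained in the relative clause *who criticized every etching*.
A relative clause is a scope island — quantifier raising cannot cross its boundary.
*every etching* > *some scientist* would require crossing that boundary, which is illicit.
(Only the surface reading survives: one fixed scientist with respect to all the relevant etchings.)

No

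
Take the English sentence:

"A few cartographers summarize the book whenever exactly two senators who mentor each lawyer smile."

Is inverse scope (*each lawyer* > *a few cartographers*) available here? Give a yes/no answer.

No

The DP *each lawyer* is contained in the relative clause *who mentor each lawyer*, which is itself inside the adjunct *whenever exactly two senators who mentor each lawyer smile*.
Even if one barrier were somehow void, the other would still block QR.
So *each lawyer* cannot raise to a position above *a few cartographers*.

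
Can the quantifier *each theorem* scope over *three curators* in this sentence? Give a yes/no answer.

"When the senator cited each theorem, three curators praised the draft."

No

*each theorem* is embedded in the adjunct clause *when the senator cited each theorem*.
Adverbial clauses are not L-marked, so they are barriers for QR — the quantifier cannot escape the adjunct.
So the wide-scope reading for *each theorem* is blocked.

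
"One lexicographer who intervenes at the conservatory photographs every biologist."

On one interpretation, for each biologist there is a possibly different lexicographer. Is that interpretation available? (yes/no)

Yes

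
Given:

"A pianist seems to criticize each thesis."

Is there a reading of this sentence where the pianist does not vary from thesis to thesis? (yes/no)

The paraphrase describes the scope ordering *a pianist* > *each thesis*.
Surface scope (*a pianist* > *each thesis*) is always derivable; islands only block QR, not in-situ interpretation.

Yes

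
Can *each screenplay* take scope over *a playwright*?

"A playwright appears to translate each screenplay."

Raising constructions are monoclausal for scope purposes; *each screenplay* is not separated from *a playwright* by any island.
QR within a single clause is free, so the lower quantifier may take scope over the higher one.

Yes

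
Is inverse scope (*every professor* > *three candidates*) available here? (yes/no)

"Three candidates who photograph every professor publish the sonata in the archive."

No

*every professor* sits inside the relative clause *who photograph every professor*.
The relative clause forms an island for QR, so the quantifier is confined to the head noun's restrictor.
The inverse ordering *every professor* > *three candidates* is therefore underivable.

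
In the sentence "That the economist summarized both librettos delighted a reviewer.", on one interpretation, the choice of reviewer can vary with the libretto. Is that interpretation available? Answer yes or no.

No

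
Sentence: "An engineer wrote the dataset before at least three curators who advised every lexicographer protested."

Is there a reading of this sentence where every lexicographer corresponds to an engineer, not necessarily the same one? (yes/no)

The described interpretation is the *every lexicographer* > *an engineer* scoping.
*every lexicographer* occurs within the relative clause *who advised every lexicographer*, which is itself inside the adjunct *before at least three curators who advised every lexicographer protested*.
Two island boundaries intervene — the relative clause and the adjunct. Either alone would block QR.
Hence only narrow scope for *every lexicographer* (under *an engineer*) survives.

No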